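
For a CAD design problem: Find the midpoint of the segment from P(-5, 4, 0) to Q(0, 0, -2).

M = ((x₁+x₂)/2, (y₁+y₂)/2, (z₁+z₂)/2)
  = ((-5 + 0)/2, (4 + 0)/2, (0 - 2)/2)
  = (-5/2, 4/2, -2/2)
  = (-2.5, 2, -1)

(-2.5, 2, -1)


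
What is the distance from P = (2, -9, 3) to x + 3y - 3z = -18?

distance = |a·x₀ + b·y₀ + c·z₀ - d| / √(a² + b² + c²)
  = |1·2 + 3·(-9) + (-3)·3 - (-18)| / √(1² + 3² + (-3)²)
  = |2 - 27 - 9 + 18| / √(1 + 9 + 9)
  = |-16| / √19
  = 16 / 4.359
  ≈ 3.671

3.671


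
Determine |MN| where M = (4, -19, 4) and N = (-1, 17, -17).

d = √[(x₂-x₁)² + (y₂-y₁)² + (z₂-z₁)²]
  = √[(-5)² + 36² + (-21)²]
  = √[25 + 1296 + 441]
  = √1762
  ≈ 41.98

41.98


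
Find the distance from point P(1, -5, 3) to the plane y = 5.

distance = |a·x₀ + b·y₀ + c·z₀ - d| / √(a² + b² + c²)
  = |0·1 + 1·(-5) + 0·3 - 5| / √(0² + 1² + 0²)
  = |0 - 5 + 0 - 5| / √(0 + 1 + 0)
  = |-10| / √1
  = 10 / 1
  ≈ 10

10


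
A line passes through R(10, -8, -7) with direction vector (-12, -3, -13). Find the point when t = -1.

P(t) = R + t·d
  = (10 + (-12)·(-1), -8 + (-3)·(-1), -7 + (-13)·(-1))
  = (10 + 12, -8 + 3, -7 + 13)
  = (22, -5, 6)

(22, -5, 6)


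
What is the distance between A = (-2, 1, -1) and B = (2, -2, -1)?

d = √[(x₂-x₁)² + (y₂-y₁)² + (z₂-z₁)²]
  = √[4² + (-3)² + 0²]
  = √[16 + 9 + 0]
  = √25
  ≈ 5

5


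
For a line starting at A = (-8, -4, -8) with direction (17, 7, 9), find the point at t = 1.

P(t) = A + t·d
  = (-8 + 17·1, -4 + 7·1, -8 + 9·1)
  = (-8 + 17, -4 + 7, -8 + 9)
  = (9, 3, 1)

(9, 3, 1)


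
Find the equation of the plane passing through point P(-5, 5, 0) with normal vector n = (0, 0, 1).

The plane through P with normal n = (a, b, c) satisfies n·(r - P) = 0,
i.e. ax + by + cz = a·x₀ + b·y₀ + c·z₀.
d = 0·(-5) + 0·5 + 1·0
  = 0 + 0 + 0
  = 0
Equation: z = 0

z = 0


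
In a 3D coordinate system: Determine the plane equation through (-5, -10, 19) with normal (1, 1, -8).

The plane through P with normal n = (a, b, c) satisfies n·(r - P) = 0,
i.e. ax + by + cz = a·x₀ + b·y₀ + c·z₀.
d = 1·(-5) + 1·(-10) + (-8)·19
  = -5 - 10 - 152
  = -167
Equation: x + y - 8z = -167

x + y - 8z = -167


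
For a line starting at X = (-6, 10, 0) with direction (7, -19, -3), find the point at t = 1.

P(t) = X + t·d
  = (-6 + 7·1, 10 + (-19)·1, 0 + (-3)·1)
  = (-6 + 7, 10 - 19, 0 - 3)
  = (1, -9, -3)

(1, -9, -3)


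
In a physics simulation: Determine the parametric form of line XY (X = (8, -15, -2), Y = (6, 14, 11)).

Direction vector d = Y - X = (6 - 8, 14 + 15, 11 + 2) = (-2, 29, 13)
Parametric form r = X + t·d:
x = 8 - 2t, y = -15 + 29t, z = -2 + 13t

x = 8 - 2t, y = -15 + 29t, z = -2 + 13t


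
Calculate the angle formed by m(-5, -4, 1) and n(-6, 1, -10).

m·n = (-5)·(-6) + (-4)·1 + 1·(-10) = 30 - 4 - 10 = 16
|m| = √((-5)² + (-4)² + 1²) = √42 ≈ 6.481
|n| = √((-6)² + 1² + (-10)²) = √137 ≈ 11.7
cos θ = (m·n)/(|m||n|) = 16/(6.481·11.7) ≈ 0.2109
θ = arccos(0.2109) ≈ 77.82°

77.82°


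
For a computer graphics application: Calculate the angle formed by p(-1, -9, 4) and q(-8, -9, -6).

p·q = (-1)·(-8) + (-9)·(-9) + 4·(-6) = 8 + 81 - 24 = 65
|p| = √((-1)² + (-9)² + 4²) = √98 ≈ 9.899
|q| = √((-8)² + (-9)² + (-6)²) = √181 ≈ 13.45
cos θ = (p·q)/(|p||q|) = 65/(9.899·13.45) ≈ 0.488
θ = arccos(0.488) ≈ 60.79°

60.79°


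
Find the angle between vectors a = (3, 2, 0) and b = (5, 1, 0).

a·b = 3·5 + 2·1 + 0·0 = 15 + 2 + 0 = 17
|a| = √(3² + 2² + 0²) = √13 ≈ 3.606
|b| = √(5² + 1² + 0²) = √26 ≈ 5.099
cos θ = (a·b)/(|a||b|) = 17/(3.606·5.099) ≈ 0.9247
θ = arccos(0.9247) ≈ 22.38°

22.38°


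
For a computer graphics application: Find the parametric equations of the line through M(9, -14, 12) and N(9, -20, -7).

Direction vector d = N - M = (9 - 9, -20 + 14, -7 - 12) = (0, -6, -19)
Parametric form r = M + t·d:
x = 9, y = -14 - 6t, z = 12 - 19t

x = 9, y = -14 - 6t, z = 12 - 19t


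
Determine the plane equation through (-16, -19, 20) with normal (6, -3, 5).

The plane through P with normal n = (a, b, c) satisfies n·(r - P) = 0,
i.e. ax + by + cz = a·x₀ + b·y₀ + c·z₀.
d = 6·(-16) + (-3)·(-19) + 5·20
  = -96 + 57 + 100
  = 61
Equation: 6x - 3y + 5z = 61

6x - 3y + 5z = 61


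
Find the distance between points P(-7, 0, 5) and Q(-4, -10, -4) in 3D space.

d = √[(x₂-x₁)² + (y₂-y₁)² + (z₂-z₁)²]
  = √[3² + (-10)² + (-9)²]
  = √[9 + 100 + 81]
  = √190
  ≈ 13.78

13.78


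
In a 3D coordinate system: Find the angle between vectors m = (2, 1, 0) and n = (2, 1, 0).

m·n = 2·2 + 1·1 + 0·0 = 4 + 1 + 0 = 5
|m| = √(2² + 1² + 0²) = √5 ≈ 2.236
|n| = √(2² + 1² + 0²) = √5 ≈ 2.236
cos θ = (m·n)/(|m||n|) = 5/(2.236·2.236) ≈ 1
θ = arccos(1) ≈ 0°

0°


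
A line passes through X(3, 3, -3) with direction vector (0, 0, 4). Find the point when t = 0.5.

P(t) = X + t·d
  = (3 + 0·0.5, 3 + 0·0.5, -3 + 4·0.5)
  = (3 + 0, 3 + 0, -3 + 2)
  = (3, 3, -1)

(3, 3, -1)


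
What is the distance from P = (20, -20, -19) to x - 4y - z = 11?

distance = |a·x₀ + b·y₀ + c·z₀ - d| / √(a² + b² + c²)
  = |1·20 + (-4)·(-20) + (-1)·(-19) - 11| / √(1² + (-4)² + (-1)²)
  = |20 + 80 + 19 - 11| / √(1 + 16 + 1)
  = |108| / √18
  = 108 / 4.243
  ≈ 25.46

25.46


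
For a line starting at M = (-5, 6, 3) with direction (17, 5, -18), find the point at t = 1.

P(t) = M + t·d
  = (-5 + 17·1, 6 + 5·1, 3 + (-18)·1)
  = (-5 + 17, 6 + 5, 3 - 18)
  = (12, 11, -15)

(12, 11, -15)


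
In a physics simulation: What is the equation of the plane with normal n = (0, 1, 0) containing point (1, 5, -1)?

The plane through P with normal n = (a, b, c) satisfies n·(r - P) = 0,
i.e. ax + by + cz = a·x₀ + b·y₀ + c·z₀.
d = 0·1 + 1·5 + 0·(-1)
  = 0 + 5 + 0
  = 5
Equation: y = 5

y = 5


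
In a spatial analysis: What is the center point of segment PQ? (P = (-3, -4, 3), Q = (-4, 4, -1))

M = ((x₁+x₂)/2, (y₁+y₂)/2, (z₁+z₂)/2)
  = ((-3 - 4)/2, (-4 + 4)/2, (3 - 1)/2)
  = (-7/2, 0/2, 2/2)
  = (-3.5, 0, 1)

(-3.5, 0, 1)


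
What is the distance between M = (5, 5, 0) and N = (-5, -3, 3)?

d = √[(x₂-x₁)² + (y₂-y₁)² + (z₂-z₁)²]
  = √[(-10)² + (-8)² + 3²]
  = √[100 + 64 + 9]
  = √173
  ≈ 13.15

13.15


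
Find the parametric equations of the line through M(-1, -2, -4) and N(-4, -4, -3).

Direction vector d = N - M = (-4 + 1, -4 + 2, -3 + 4) = (-3, -2, 1)
Parametric form r = M + t·d:
x = -1 - 3t, y = -2 - 2t, z = -4 + t

x = -1 - 3t, y = -2 - 2t, z = -4 + t


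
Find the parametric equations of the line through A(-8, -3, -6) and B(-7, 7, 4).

Direction vector d = B - A = (-7 + 8, 7 + 3, 4 + 6) = (1, 10, 10)
Parametric form r = A + t·d:
x = -8 + t, y = -3 + 10t, z = -6 + 10t

x = -8 + t, y = -3 + 10t, z = -6 + 10t


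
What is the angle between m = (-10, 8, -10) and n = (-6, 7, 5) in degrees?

m·n = (-10)·(-6) + 8·7 + (-10)·5 = 60 + 56 - 50 = 66
|m| = √((-10)² + 8² + (-10)²) = √264 ≈ 16.25
|n| = √((-6)² + 7² + 5²) = √110 ≈ 10.49
cos θ = (m·n)/(|m||n|) = 66/(16.25·10.49) ≈ 0.3873
θ = arccos(0.3873) ≈ 67.21°

67.21°


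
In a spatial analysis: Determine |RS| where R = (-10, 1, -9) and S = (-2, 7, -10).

d = √[(x₂-x₁)² + (y₂-y₁)² + (z₂-z₁)²]
  = √[8² + 6² + (-1)²]
  = √[64 + 36 + 1]
  = √101
  ≈ 10.05

10.05


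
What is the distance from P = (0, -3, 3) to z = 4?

distance = |a·x₀ + b·y₀ + c·z₀ - d| / √(a² + b² + c²)
  = |0·0 + 0·(-3) + 1·3 - 4| / √(0² + 0² + 1²)
  = |0 + 0 + 3 - 4| / √(0 + 0 + 1)
  = |-1| / √1
  = 1 / 1
  ≈ 1

1


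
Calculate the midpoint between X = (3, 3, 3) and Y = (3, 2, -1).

M = ((x₁+x₂)/2, (y₁+y₂)/2, (z₁+z₂)/2)
  = ((3 + 3)/2, (3 + 2)/2, (3 - 1)/2)
  = (6/2, 5/2, 2/2)
  = (3, 2.5, 1)

(3, 2.5, 1)


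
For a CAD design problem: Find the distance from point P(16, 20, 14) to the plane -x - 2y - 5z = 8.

distance = |a·x₀ + b·y₀ + c·z₀ - d| / √(a² + b² + c²)
  = |(-1)·16 + (-2)·20 + (-5)·14 - 8| / √((-1)² + (-2)² + (-5)²)
  = |-16 - 40 - 70 - 8| / √(1 + 4 + 25)
  = |-134| / √30
  = 134 / 5.477
  ≈ 24.46

24.46


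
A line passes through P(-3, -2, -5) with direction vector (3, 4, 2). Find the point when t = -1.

P(t) = P + t·d
  = (-3 + 3·(-1), -2 + 4·(-1), -5 + 2·(-1))
  = (-3 - 3, -2 - 4, -5 - 2)
  = (-6, -6, -7)

(-6, -6, -7)


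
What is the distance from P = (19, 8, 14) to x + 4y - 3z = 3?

distance = |a·x₀ + b·y₀ + c·z₀ - d| / √(a² + b² + c²)
  = |1·19 + 4·8 + (-3)·14 - 3| / √(1² + 4² + (-3)²)
  = |19 + 32 - 42 - 3| / √(1 + 16 + 9)
  = |6| / √26
  = 6 / 5.099
  ≈ 1.177

1.177


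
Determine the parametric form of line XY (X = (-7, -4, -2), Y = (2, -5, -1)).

Direction vector d = Y - X = (2 + 7, -5 + 4, -1 + 2) = (9, -1, 1)
Parametric form r = X + t·d:
x = -7 + 9t, y = -4 - t, z = -2 + t

x = -7 + 9t, y = -4 - t, z = -2 + t


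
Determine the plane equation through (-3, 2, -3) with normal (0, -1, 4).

The plane through P with normal n = (a, b, c) satisfies n·(r - P) = 0,
i.e. ax + by + cz = a·x₀ + b·y₀ + c·z₀.
d = 0·(-3) + (-1)·2 + 4·(-3)
  = 0 - 2 - 12
  = -14
Equation: -y + 4z = -14

-y + 4z = -14


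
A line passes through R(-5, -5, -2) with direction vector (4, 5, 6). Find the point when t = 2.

P(t) = R + t·d
  = (-5 + 4·2, -5 + 5·2, -2 + 6·2)
  = (-5 + 8, -5 + 10, -2 + 12)
  = (3, 5, 10)

(3, 5, 10)


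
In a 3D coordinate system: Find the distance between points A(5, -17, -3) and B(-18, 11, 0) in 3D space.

d = √[(x₂-x₁)² + (y₂-y₁)² + (z₂-z₁)²]
  = √[(-23)² + 28² + 3²]
  = √[529 + 784 + 9]
  = √1322
  ≈ 36.36

36.36


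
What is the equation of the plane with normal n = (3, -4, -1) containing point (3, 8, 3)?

The plane through P with normal n = (a, b, c) satisfies n·(r - P) = 0,
i.e. ax + by + cz = a·x₀ + b·y₀ + c·z₀.
d = 3·3 + (-4)·8 + (-1)·3
  = 9 - 32 - 3
  = -26
Equation: 3x - 4y - z = -26

3x - 4y - z = -26


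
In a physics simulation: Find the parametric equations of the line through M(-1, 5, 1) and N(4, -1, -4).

Direction vector d = N - M = (4 + 1, -1 - 5, -4 - 1) = (5, -6, -5)
Parametric form r = M + t·d:
x = -1 + 5t, y = 5 - 6t, z = 1 - 5t

x = -1 + 5t, y = 5 - 6t, z = 1 - 5t


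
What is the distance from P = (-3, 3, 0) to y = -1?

distance = |a·x₀ + b·y₀ + c·z₀ - d| / √(a² + b² + c²)
  = |0·(-3) + 1·3 + 0·0 - (-1)| / √(0² + 1² + 0²)
  = |0 + 3 + 0 + 1| / √(0 + 1 + 0)
  = |4| / √1
  = 4 / 1
  ≈ 4

4


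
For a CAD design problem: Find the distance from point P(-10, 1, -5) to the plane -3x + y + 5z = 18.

distance = |a·x₀ + b·y₀ + c·z₀ - d| / √(a² + b² + c²)
  = |(-3)·(-10) + 1·1 + 5·(-5) - 18| / √((-3)² + 1² + 5²)
  = |30 + 1 - 25 - 18| / √(9 + 1 + 25)
  = |-12| / √35
  = 12 / 5.916
  ≈ 2.028

2.028


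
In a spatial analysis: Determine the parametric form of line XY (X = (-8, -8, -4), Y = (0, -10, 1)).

Direction vector d = Y - X = (0 + 8, -10 + 8, 1 + 4) = (8, -2, 5)
Parametric form r = X + t·d:
x = -8 + 8t, y = -8 - 2t, z = -4 + 5t

x = -8 + 8t, y = -8 - 2t, z = -4 + 5t


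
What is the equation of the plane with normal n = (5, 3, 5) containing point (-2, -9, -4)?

The plane through P with normal n = (a, b, c) satisfies n·(r - P) = 0,
i.e. ax + by + cz = a·x₀ + b·y₀ + c·z₀.
d = 5·(-2) + 3·(-9) + 5·(-4)
  = -10 - 27 - 20
  = -57
Equation: 5x + 3y + 5z = -57

5x + 3y + 5z = -57


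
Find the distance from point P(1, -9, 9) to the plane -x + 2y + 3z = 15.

distance = |a·x₀ + b·y₀ + c·z₀ - d| / √(a² + b² + c²)
  = |(-1)·1 + 2·(-9) + 3·9 - 15| / √((-1)² + 2² + 3²)
  = |-1 - 18 + 27 - 15| / √(1 + 4 + 9)
  = |-7| / √14
  = 7 / 3.742
  ≈ 1.871

1.871


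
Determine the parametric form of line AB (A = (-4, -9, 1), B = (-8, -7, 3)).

Direction vector d = B - A = (-8 + 4, -7 + 9, 3 - 1) = (-4, 2, 2)
Parametric form r = A + t·d:
x = -4 - 4t, y = -9 + 2t, z = 1 + 2t

x = -4 - 4t, y = -9 + 2t, z = 1 + 2t


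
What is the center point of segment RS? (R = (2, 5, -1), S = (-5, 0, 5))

M = ((x₁+x₂)/2, (y₁+y₂)/2, (z₁+z₂)/2)
  = ((2 - 5)/2, (5 + 0)/2, (-1 + 5)/2)
  = (-3/2, 5/2, 4/2)
  = (-1.5, 2.5, 2)

(-1.5, 2.5, 2)


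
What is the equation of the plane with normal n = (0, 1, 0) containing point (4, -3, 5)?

The plane through P with normal n = (a, b, c) satisfies n·(r - P) = 0,
i.e. ax + by + cz = a·x₀ + b·y₀ + c·z₀.
d = 0·4 + 1·(-3) + 0·5
  = 0 - 3 + 0
  = -3
Equation: y = -3

y = -3


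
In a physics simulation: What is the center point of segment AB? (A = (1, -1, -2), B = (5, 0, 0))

M = ((x₁+x₂)/2, (y₁+y₂)/2, (z₁+z₂)/2)
  = ((1 + 5)/2, (-1 + 0)/2, (-2 + 0)/2)
  = (6/2, -1/2, -2/2)
  = (3, -0.5, -1)

(3, -0.5, -1)


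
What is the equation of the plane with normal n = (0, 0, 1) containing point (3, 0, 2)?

The plane through P with normal n = (a, b, c) satisfies n·(r - P) = 0,
i.e. ax + by + cz = a·x₀ + b·y₀ + c·z₀.
d = 0·3 + 0·0 + 1·2
  = 0 + 0 + 2
  = 2
Equation: z = 2

z = 2


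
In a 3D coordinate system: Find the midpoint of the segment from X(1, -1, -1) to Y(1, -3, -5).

M = ((x₁+x₂)/2, (y₁+y₂)/2, (z₁+z₂)/2)
  = ((1 + 1)/2, (-1 - 3)/2, (-1 - 5)/2)
  = (2/2, -4/2, -6/2)
  = (1, -2, -3)

(1, -2, -3)


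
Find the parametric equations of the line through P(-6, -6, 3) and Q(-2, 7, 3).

Direction vector d = Q - P = (-2 + 6, 7 + 6, 3 - 3) = (4, 13, 0)
Parametric form r = P + t·d:
x = -6 + 4t, y = -6 + 13t, z = 3

x = -6 + 4t, y = -6 + 13t, z = 3


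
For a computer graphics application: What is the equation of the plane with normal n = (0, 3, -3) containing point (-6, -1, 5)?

The plane through P with normal n = (a, b, c) satisfies n·(r - P) = 0,
i.e. ax + by + cz = a·x₀ + b·y₀ + c·z₀.
d = 0·(-6) + 3·(-1) + (-3)·5
  = 0 - 3 - 15
  = -18
Equation: 3y - 3z = -18

3y - 3z = -18


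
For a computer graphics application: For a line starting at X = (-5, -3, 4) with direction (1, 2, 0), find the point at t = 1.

P(t) = X + t·d
  = (-5 + 1·1, -3 + 2·1, 4 + 0·1)
  = (-5 + 1, -3 + 2, 4 + 0)
  = (-4, -1, 4)

(-4, -1, 4)


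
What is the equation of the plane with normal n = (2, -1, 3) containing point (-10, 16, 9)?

The plane through P with normal n = (a, b, c) satisfies n·(r - P) = 0,
i.e. ax + by + cz = a·x₀ + b·y₀ + c·z₀.
d = 2·(-10) + (-1)·16 + 3·9
  = -20 - 16 + 27
  = -9
Equation: 2x - y + 3z = -9

2x - y + 3z = -9


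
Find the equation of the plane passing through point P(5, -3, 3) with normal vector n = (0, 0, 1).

The plane through P with normal n = (a, b, c) satisfies n·(r - P) = 0,
i.e. ax + by + cz = a·x₀ + b·y₀ + c·z₀.
d = 0·5 + 0·(-3) + 1·3
  = 0 + 0 + 3
  = 3
Equation: z = 3

z = 3


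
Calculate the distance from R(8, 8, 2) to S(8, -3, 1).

d = √[(x₂-x₁)² + (y₂-y₁)² + (z₂-z₁)²]
  = √[0² + (-11)² + (-1)²]
  = √[0 + 121 + 1]
  = √122
  ≈ 11.05

11.05


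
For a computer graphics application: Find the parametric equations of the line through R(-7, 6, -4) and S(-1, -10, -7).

Direction vector d = S - R = (-1 + 7, -10 - 6, -7 + 4) = (6, -16, -3)
Parametric form r = R + t·d:
x = -7 + 6t, y = 6 - 16t, z = -4 - 3t

x = -7 + 6t, y = 6 - 16t, z = -4 - 3t


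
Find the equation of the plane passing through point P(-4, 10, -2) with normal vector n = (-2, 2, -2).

The plane through P with normal n = (a, b, c) satisfies n·(r - P) = 0,
i.e. ax + by + cz = a·x₀ + b·y₀ + c·z₀.
d = (-2)·(-4) + 2·10 + (-2)·(-2)
  = 8 + 20 + 4
  = 32
Equation: -2x + 2y - 2z = 32

-2x + 2y - 2z = 32


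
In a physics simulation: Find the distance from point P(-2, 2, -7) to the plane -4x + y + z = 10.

distance = |a·x₀ + b·y₀ + c·z₀ - d| / √(a² + b² + c²)
  = |(-4)·(-2) + 1·2 + 1·(-7) - 10| / √((-4)² + 1² + 1²)
  = |8 + 2 - 7 - 10| / √(16 + 1 + 1)
  = |-7| / √18
  = 7 / 4.243
  ≈ 1.65

1.65


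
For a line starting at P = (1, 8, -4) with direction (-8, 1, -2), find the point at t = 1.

P(t) = P + t·d
  = (1 + (-8)·1, 8 + 1·1, -4 + (-2)·1)
  = (1 - 8, 8 + 1, -4 - 2)
  = (-7, 9, -6)

(-7, 9, -6)


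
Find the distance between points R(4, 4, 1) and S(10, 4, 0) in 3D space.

d = √[(x₂-x₁)² + (y₂-y₁)² + (z₂-z₁)²]
  = √[6² + 0² + (-1)²]
  = √[36 + 0 + 1]
  = √37
  ≈ 6.083

6.083


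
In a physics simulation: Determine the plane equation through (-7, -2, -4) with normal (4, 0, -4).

The plane through P with normal n = (a, b, c) satisfies n·(r - P) = 0,
i.e. ax + by + cz = a·x₀ + b·y₀ + c·z₀.
d = 4·(-7) + 0·(-2) + (-4)·(-4)
  = -28 + 0 + 16
  = -12
Equation: 4x - 4z = -12

4x - 4z = -12


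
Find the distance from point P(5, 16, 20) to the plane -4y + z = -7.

distance = |a·x₀ + b·y₀ + c·z₀ - d| / √(a² + b² + c²)
  = |0·5 + (-4)·16 + 1·20 - (-7)| / √(0² + (-4)² + 1²)
  = |0 - 64 + 20 + 7| / √(0 + 16 + 1)
  = |-37| / √17
  = 37 / 4.123
  ≈ 8.974

8.974


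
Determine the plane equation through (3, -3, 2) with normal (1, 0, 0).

The plane through P with normal n = (a, b, c) satisfies n·(r - P) = 0,
i.e. ax + by + cz = a·x₀ + b·y₀ + c·z₀.
d = 1·3 + 0·(-3) + 0·2
  = 3 + 0 + 0
  = 3
Equation: x = 3

x = 3


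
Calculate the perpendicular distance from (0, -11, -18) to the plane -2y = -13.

distance = |a·x₀ + b·y₀ + c·z₀ - d| / √(a² + b² + c²)
  = |0·0 + (-2)·(-11) + 0·(-18) - (-13)| / √(0² + (-2)² + 0²)
  = |0 + 22 + 0 + 13| / √(0 + 4 + 0)
  = |35| / √4
  = 35 / 2
  ≈ 17.5

17.5


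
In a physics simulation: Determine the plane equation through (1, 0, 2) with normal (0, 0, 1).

The plane through P with normal n = (a, b, c) satisfies n·(r - P) = 0,
i.e. ax + by + cz = a·x₀ + b·y₀ + c·z₀.
d = 0·1 + 0·0 + 1·2
  = 0 + 0 + 2
  = 2
Equation: z = 2

z = 2


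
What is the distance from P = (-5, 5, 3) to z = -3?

distance = |a·x₀ + b·y₀ + c·z₀ - d| / √(a² + b² + c²)
  = |0·(-5) + 0·5 + 1·3 - (-3)| / √(0² + 0² + 1²)
  = |0 + 0 + 3 + 3| / √(0 + 0 + 1)
  = |6| / √1
  = 6 / 1
  ≈ 6

6


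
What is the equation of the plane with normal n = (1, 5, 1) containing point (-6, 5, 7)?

The plane through P with normal n = (a, b, c) satisfies n·(r - P) = 0,
i.e. ax + by + cz = a·x₀ + b·y₀ + c·z₀.
d = 1·(-6) + 5·5 + 1·7
  = -6 + 25 + 7
  = 26
Equation: x + 5y + z = 26

x + 5y + z = 26


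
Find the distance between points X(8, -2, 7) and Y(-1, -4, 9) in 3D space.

d = √[(x₂-x₁)² + (y₂-y₁)² + (z₂-z₁)²]
  = √[(-9)² + (-2)² + 2²]
  = √[81 + 4 + 4]
  = √89
  ≈ 9.434

9.434


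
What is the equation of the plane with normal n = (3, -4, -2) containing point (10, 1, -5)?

The plane through P with normal n = (a, b, c) satisfies n·(r - P) = 0,
i.e. ax + by + cz = a·x₀ + b·y₀ + c·z₀.
d = 3·10 + (-4)·1 + (-2)·(-5)
  = 30 - 4 + 10
  = 36
Equation: 3x - 4y - 2z = 36

3x - 4y - 2z = 36


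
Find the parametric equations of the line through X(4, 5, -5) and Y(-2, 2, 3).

Direction vector d = Y - X = (-2 - 4, 2 - 5, 3 + 5) = (-6, -3, 8)
Parametric form r = X + t·d:
x = 4 - 6t, y = 5 - 3t, z = -5 + 8t

x = 4 - 6t, y = 5 - 3t, z = -5 + 8t


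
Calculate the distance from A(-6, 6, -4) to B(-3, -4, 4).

d = √[(x₂-x₁)² + (y₂-y₁)² + (z₂-z₁)²]
  = √[3² + (-10)² + 8²]
  = √[9 + 100 + 64]
  = √173
  ≈ 13.15

13.15


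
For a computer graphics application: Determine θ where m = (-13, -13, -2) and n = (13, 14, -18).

m·n = (-13)·13 + (-13)·14 + (-2)·(-18) = -169 - 182 + 36 = -315
|m| = √((-13)² + (-13)² + (-2)²) = √342 ≈ 18.49
|n| = √(13² + 14² + (-18)²) = √689 ≈ 26.25
cos θ = (m·n)/(|m||n|) = -315/(18.49·26.25) ≈ -0.6489
θ = arccos(-0.6489) ≈ 130.5°

130.5°


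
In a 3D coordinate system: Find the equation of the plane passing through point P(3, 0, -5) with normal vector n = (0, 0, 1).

The plane through P with normal n = (a, b, c) satisfies n·(r - P) = 0,
i.e. ax + by + cz = a·x₀ + b·y₀ + c·z₀.
d = 0·3 + 0·0 + 1·(-5)
  = 0 + 0 - 5
  = -5
Equation: z = -5

z = -5


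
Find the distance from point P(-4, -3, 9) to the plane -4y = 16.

distance = |a·x₀ + b·y₀ + c·z₀ - d| / √(a² + b² + c²)
  = |0·(-4) + (-4)·(-3) + 0·9 - 16| / √(0² + (-4)² + 0²)
  = |0 + 12 + 0 - 16| / √(0 + 16 + 0)
  = |-4| / √16
  = 4 / 4
  ≈ 1

1


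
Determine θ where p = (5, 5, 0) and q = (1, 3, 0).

p·q = 5·1 + 5·3 + 0·0 = 5 + 15 + 0 = 20
|p| = √(5² + 5² + 0²) = √50 ≈ 7.071
|q| = √(1² + 3² + 0²) = √10 ≈ 3.162
cos θ = (p·q)/(|p||q|) = 20/(7.071·3.162) ≈ 0.8944
θ = arccos(0.8944) ≈ 26.57°

26.57°


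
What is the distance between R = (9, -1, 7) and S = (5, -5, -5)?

d = √[(x₂-x₁)² + (y₂-y₁)² + (z₂-z₁)²]
  = √[(-4)² + (-4)² + (-12)²]
  = √[16 + 16 + 144]
  = √176
  ≈ 13.27

13.27


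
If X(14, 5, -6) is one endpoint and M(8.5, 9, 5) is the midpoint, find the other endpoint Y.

Y = 2M - X
  = (2·8.5 - 14, 2·9 - 5, 2·5 - (-6))
  = (17 - 14, 18 - 5, 10 + 6)
  = (3, 13, 16)

(3, 13, 16)


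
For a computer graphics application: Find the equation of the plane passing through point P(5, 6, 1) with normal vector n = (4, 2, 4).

The plane through P with normal n = (a, b, c) satisfies n·(r - P) = 0,
i.e. ax + by + cz = a·x₀ + b·y₀ + c·z₀.
d = 4·5 + 2·6 + 4·1
  = 20 + 12 + 4
  = 36
Equation: 4x + 2y + 4z = 36

4x + 2y + 4z = 36


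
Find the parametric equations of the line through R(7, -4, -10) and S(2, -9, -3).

Direction vector d = S - R = (2 - 7, -9 + 4, -3 + 10) = (-5, -5, 7)
Parametric form r = R + t·d:
x = 7 - 5t, y = -4 - 5t, z = -10 + 7t

x = 7 - 5t, y = -4 - 5t, z = -10 + 7t


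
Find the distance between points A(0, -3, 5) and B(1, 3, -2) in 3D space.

d = √[(x₂-x₁)² + (y₂-y₁)² + (z₂-z₁)²]
  = √[1² + 6² + (-7)²]
  = √[1 + 36 + 49]
  = √86
  ≈ 9.274

9.274


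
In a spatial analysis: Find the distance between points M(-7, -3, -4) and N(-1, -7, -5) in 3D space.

d = √[(x₂-x₁)² + (y₂-y₁)² + (z₂-z₁)²]
  = √[6² + (-4)² + (-1)²]
  = √[36 + 16 + 1]
  = √53
  ≈ 7.28

7.28


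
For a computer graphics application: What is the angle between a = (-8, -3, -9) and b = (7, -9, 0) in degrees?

a·b = (-8)·7 + (-3)·(-9) + (-9)·0 = -56 + 27 + 0 = -29
|a| = √((-8)² + (-3)² + (-9)²) = √154 ≈ 12.41
|b| = √(7² + (-9)² + 0²) = √130 ≈ 11.4
cos θ = (a·b)/(|a||b|) = -29/(12.41·11.4) ≈ -0.205
θ = arccos(-0.205) ≈ 101.8°

101.8°


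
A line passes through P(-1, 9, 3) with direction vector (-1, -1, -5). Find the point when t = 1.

P(t) = P + t·d
  = (-1 + (-1)·1, 9 + (-1)·1, 3 + (-5)·1)
  = (-1 - 1, 9 - 1, 3 - 5)
  = (-2, 8, -2)

(-2, 8, -2)


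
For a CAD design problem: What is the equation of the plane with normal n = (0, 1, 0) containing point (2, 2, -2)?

The plane through P with normal n = (a, b, c) satisfies n·(r - P) = 0,
i.e. ax + by + cz = a·x₀ + b·y₀ + c·z₀.
d = 0·2 + 1·2 + 0·(-2)
  = 0 + 2 + 0
  = 2
Equation: y = 2

y = 2


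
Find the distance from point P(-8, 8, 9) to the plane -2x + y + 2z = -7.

distance = |a·x₀ + b·y₀ + c·z₀ - d| / √(a² + b² + c²)
  = |(-2)·(-8) + 1·8 + 2·9 - (-7)| / √((-2)² + 1² + 2²)
  = |16 + 8 + 18 + 7| / √(4 + 1 + 4)
  = |49| / √9
  = 49 / 3
  ≈ 16.33

16.33


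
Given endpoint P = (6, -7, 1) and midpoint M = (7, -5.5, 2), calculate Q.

Q = 2M - P
  = (2·7 - 6, 2·(-5.5) - (-7), 2·2 - 1)
  = (14 - 6, -11 + 7, 4 - 1)
  = (8, -4, 3)

(8, -4, 3)


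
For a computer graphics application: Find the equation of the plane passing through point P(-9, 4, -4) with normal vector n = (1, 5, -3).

The plane through P with normal n = (a, b, c) satisfies n·(r - P) = 0,
i.e. ax + by + cz = a·x₀ + b·y₀ + c·z₀.
d = 1·(-9) + 5·4 + (-3)·(-4)
  = -9 + 20 + 12
  = 23
Equation: x + 5y - 3z = 23

x + 5y - 3z = 23


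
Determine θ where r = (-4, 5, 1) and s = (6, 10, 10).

r·s = (-4)·6 + 5·10 + 1·10 = -24 + 50 + 10 = 36
|r| = √((-4)² + 5² + 1²) = √42 ≈ 6.481
|s| = √(6² + 10² + 10²) = √236 ≈ 15.36
cos θ = (r·s)/(|r||s|) = 36/(6.481·15.36) ≈ 0.3616
θ = arccos(0.3616) ≈ 68.8°

68.8°


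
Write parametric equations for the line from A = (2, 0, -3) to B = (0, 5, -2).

Direction vector d = B - A = (0 - 2, 5 + 0, -2 + 3) = (-2, 5, 1)
Parametric form r = A + t·d:
x = 2 - 2t, y = 0 + 5t, z = -3 + t

x = 2 - 2t, y = 0 + 5t, z = -3 + t


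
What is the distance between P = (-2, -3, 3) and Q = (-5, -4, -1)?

d = √[(x₂-x₁)² + (y₂-y₁)² + (z₂-z₁)²]
  = √[(-3)² + (-1)² + (-4)²]
  = √[9 + 1 + 16]
  = √26
  ≈ 5.099

5.099


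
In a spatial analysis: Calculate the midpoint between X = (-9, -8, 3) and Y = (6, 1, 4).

M = ((x₁+x₂)/2, (y₁+y₂)/2, (z₁+z₂)/2)
  = ((-9 + 6)/2, (-8 + 1)/2, (3 + 4)/2)
  = (-3/2, -7/2, 7/2)
  = (-1.5, -3.5, 3.5)

(-1.5, -3.5, 3.5)


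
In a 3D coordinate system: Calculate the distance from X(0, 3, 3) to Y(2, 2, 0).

d = √[(x₂-x₁)² + (y₂-y₁)² + (z₂-z₁)²]
  = √[2² + (-1)² + (-3)²]
  = √[4 + 1 + 9]
  = √14
  ≈ 3.742

3.742


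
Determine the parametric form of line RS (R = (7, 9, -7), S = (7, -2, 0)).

Direction vector d = S - R = (7 - 7, -2 - 9, 0 + 7) = (0, -11, 7)
Parametric form r = R + t·d:
x = 7, y = 9 - 11t, z = -7 + 7t

x = 7, y = 9 - 11t, z = -7 + 7t


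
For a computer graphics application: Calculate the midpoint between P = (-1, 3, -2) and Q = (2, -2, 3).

M = ((x₁+x₂)/2, (y₁+y₂)/2, (z₁+z₂)/2)
  = ((-1 + 2)/2, (3 - 2)/2, (-2 + 3)/2)
  = (1/2, 1/2, 1/2)
  = (0.5, 0.5, 0.5)

(0.5, 0.5, 0.5)


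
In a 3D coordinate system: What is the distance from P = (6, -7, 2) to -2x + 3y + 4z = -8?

distance = |a·x₀ + b·y₀ + c·z₀ - d| / √(a² + b² + c²)
  = |(-2)·6 + 3·(-7) + 4·2 - (-8)| / √((-2)² + 3² + 4²)
  = |-12 - 21 + 8 + 8| / √(4 + 9 + 16)
  = |-17| / √29
  = 17 / 5.385
  ≈ 3.157

3.157


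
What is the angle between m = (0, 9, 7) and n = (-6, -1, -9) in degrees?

m·n = 0·(-6) + 9·(-1) + 7·(-9) = 0 - 9 - 63 = -72
|m| = √(0² + 9² + 7²) = √130 ≈ 11.4
|n| = √((-6)² + (-1)² + (-9)²) = √118 ≈ 10.86
cos θ = (m·n)/(|m||n|) = -72/(11.4·10.86) ≈ -0.5813
θ = arccos(-0.5813) ≈ 125.5°

125.5°


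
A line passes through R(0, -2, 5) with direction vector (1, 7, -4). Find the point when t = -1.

P(t) = R + t·d
  = (0 + 1·(-1), -2 + 7·(-1), 5 + (-4)·(-1))
  = (0 - 1, -2 - 7, 5 + 4)
  = (-1, -9, 9)

(-1, -9, 9)


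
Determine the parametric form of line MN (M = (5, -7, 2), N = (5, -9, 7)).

Direction vector d = N - M = (5 - 5, -9 + 7, 7 - 2) = (0, -2, 5)
Parametric form r = M + t·d:
x = 5, y = -7 - 2t, z = 2 + 5t

x = 5, y = -7 - 2t, z = 2 + 5t


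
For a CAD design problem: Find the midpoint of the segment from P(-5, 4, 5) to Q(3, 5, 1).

M = ((x₁+x₂)/2, (y₁+y₂)/2, (z₁+z₂)/2)
  = ((-5 + 3)/2, (4 + 5)/2, (5 + 1)/2)
  = (-2/2, 9/2, 6/2)
  = (-1, 4.5, 3)

(-1, 4.5, 3)


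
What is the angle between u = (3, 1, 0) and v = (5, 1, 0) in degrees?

u·v = 3·5 + 1·1 + 0·0 = 15 + 1 + 0 = 16
|u| = √(3² + 1² + 0²) = √10 ≈ 3.162
|v| = √(5² + 1² + 0²) = √26 ≈ 5.099
cos θ = (u·v)/(|u||v|) = 16/(3.162·5.099) ≈ 0.9923
θ = arccos(0.9923) ≈ 7.125°

7.125°


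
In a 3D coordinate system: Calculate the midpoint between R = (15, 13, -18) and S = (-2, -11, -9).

M = ((x₁+x₂)/2, (y₁+y₂)/2, (z₁+z₂)/2)
  = ((15 - 2)/2, (13 - 11)/2, (-18 - 9)/2)
  = (13/2, 2/2, -27/2)
  = (6.5, 1, -13.5)

(6.5, 1, -13.5)


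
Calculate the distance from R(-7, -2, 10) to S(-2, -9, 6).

d = √[(x₂-x₁)² + (y₂-y₁)² + (z₂-z₁)²]
  = √[5² + (-7)² + (-4)²]
  = √[25 + 49 + 16]
  = √90
  ≈ 9.487

9.487


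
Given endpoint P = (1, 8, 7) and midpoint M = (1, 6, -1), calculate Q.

Q = 2M - P
  = (2·1 - 1, 2·6 - 8, 2·(-1) - 7)
  = (2 - 1, 12 - 8, -2 - 7)
  = (1, 4, -9)

(1, 4, -9)


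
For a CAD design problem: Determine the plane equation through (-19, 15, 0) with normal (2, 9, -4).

The plane through P with normal n = (a, b, c) satisfies n·(r - P) = 0,
i.e. ax + by + cz = a·x₀ + b·y₀ + c·z₀.
d = 2·(-19) + 9·15 + (-4)·0
  = -38 + 135 + 0
  = 97
Equation: 2x + 9y - 4z = 97

2x + 9y - 4z = 97


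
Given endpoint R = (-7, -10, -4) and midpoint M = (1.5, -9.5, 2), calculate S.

S = 2M - R
  = (2·1.5 - (-7), 2·(-9.5) - (-10), 2·2 - (-4))
  = (3 + 7, -19 + 10, 4 + 4)
  = (10, -9, 8)

(10, -9, 8)


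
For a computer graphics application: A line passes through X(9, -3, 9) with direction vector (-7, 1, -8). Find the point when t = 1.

P(t) = X + t·d
  = (9 + (-7)·1, -3 + 1·1, 9 + (-8)·1)
  = (9 - 7, -3 + 1, 9 - 8)
  = (2, -2, 1)

(2, -2, 1)


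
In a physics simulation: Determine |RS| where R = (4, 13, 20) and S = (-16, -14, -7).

d = √[(x₂-x₁)² + (y₂-y₁)² + (z₂-z₁)²]
  = √[(-20)² + (-27)² + (-27)²]
  = √[400 + 729 + 729]
  = √1858
  ≈ 43.1

43.1


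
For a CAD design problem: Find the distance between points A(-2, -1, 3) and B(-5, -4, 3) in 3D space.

d = √[(x₂-x₁)² + (y₂-y₁)² + (z₂-z₁)²]
  = √[(-3)² + (-3)² + 0²]
  = √[9 + 9 + 0]
  = √18
  ≈ 4.243

4.243


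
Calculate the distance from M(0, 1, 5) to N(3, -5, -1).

d = √[(x₂-x₁)² + (y₂-y₁)² + (z₂-z₁)²]
  = √[3² + (-6)² + (-6)²]
  = √[9 + 36 + 36]
  = √81
  ≈ 9

9


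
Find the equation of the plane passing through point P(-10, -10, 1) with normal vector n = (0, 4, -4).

The plane through P with normal n = (a, b, c) satisfies n·(r - P) = 0,
i.e. ax + by + cz = a·x₀ + b·y₀ + c·z₀.
d = 0·(-10) + 4·(-10) + (-4)·1
  = 0 - 40 - 4
  = -44
Equation: 4y - 4z = -44

4y - 4z = -44


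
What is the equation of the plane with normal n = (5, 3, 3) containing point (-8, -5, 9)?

The plane through P with normal n = (a, b, c) satisfies n·(r - P) = 0,
i.e. ax + by + cz = a·x₀ + b·y₀ + c·z₀.
d = 5·(-8) + 3·(-5) + 3·9
  = -40 - 15 + 27
  = -28
Equation: 5x + 3y + 3z = -28

5x + 3y + 3z = -28


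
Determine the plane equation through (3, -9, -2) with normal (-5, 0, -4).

The plane through P with normal n = (a, b, c) satisfies n·(r - P) = 0,
i.e. ax + by + cz = a·x₀ + b·y₀ + c·z₀.
d = (-5)·3 + 0·(-9) + (-4)·(-2)
  = -15 + 0 + 8
  = -7
Equation: -5x - 4z = -7

-5x - 4z = -7


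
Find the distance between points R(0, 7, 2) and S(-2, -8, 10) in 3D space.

d = √[(x₂-x₁)² + (y₂-y₁)² + (z₂-z₁)²]
  = √[(-2)² + (-15)² + 8²]
  = √[4 + 225 + 64]
  = √293
  ≈ 17.12

17.12


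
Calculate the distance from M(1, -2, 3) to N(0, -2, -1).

d = √[(x₂-x₁)² + (y₂-y₁)² + (z₂-z₁)²]
  = √[(-1)² + 0² + (-4)²]
  = √[1 + 0 + 16]
  = √17
  ≈ 4.123

4.123


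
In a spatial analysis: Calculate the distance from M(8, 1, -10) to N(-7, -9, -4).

d = √[(x₂-x₁)² + (y₂-y₁)² + (z₂-z₁)²]
  = √[(-15)² + (-10)² + 6²]
  = √[225 + 100 + 36]
  = √361
  ≈ 19

19


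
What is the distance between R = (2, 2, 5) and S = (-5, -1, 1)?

d = √[(x₂-x₁)² + (y₂-y₁)² + (z₂-z₁)²]
  = √[(-7)² + (-3)² + (-4)²]
  = √[49 + 9 + 16]
  = √74
  ≈ 8.602

8.602


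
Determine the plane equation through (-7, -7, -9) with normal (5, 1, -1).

The plane through P with normal n = (a, b, c) satisfies n·(r - P) = 0,
i.e. ax + by + cz = a·x₀ + b·y₀ + c·z₀.
d = 5·(-7) + 1·(-7) + (-1)·(-9)
  = -35 - 7 + 9
  = -33
Equation: 5x + y - z = -33

5x + y - z = -33


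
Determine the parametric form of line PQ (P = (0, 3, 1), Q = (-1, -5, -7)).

Direction vector d = Q - P = (-1 + 0, -5 - 3, -7 - 1) = (-1, -8, -8)
Parametric form r = P + t·d:
x = 0 - t, y = 3 - 8t, z = 1 - 8t

x = 0 - t, y = 3 - 8t, z = 1 - 8t


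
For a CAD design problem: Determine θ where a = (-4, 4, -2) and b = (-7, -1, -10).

a·b = (-4)·(-7) + 4·(-1) + (-2)·(-10) = 28 - 4 + 20 = 44
|a| = √((-4)² + 4² + (-2)²) = √36 ≈ 6
|b| = √((-7)² + (-1)² + (-10)²) = √150 ≈ 12.25
cos θ = (a·b)/(|a||b|) = 44/(6·12.25) ≈ 0.5988
θ = arccos(0.5988) ≈ 53.22°

53.22°


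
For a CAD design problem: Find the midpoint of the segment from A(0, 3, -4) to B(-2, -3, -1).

M = ((x₁+x₂)/2, (y₁+y₂)/2, (z₁+z₂)/2)
  = ((0 - 2)/2, (3 - 3)/2, (-4 - 1)/2)
  = (-2/2, 0/2, -5/2)
  = (-1, 0, -2.5)

(-1, 0, -2.5)


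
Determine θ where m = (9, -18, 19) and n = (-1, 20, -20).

m·n = 9·(-1) + (-18)·20 + 19·(-20) = -9 - 360 - 380 = -749
|m| = √(9² + (-18)² + 19²) = √766 ≈ 27.68
|n| = √((-1)² + 20² + (-20)²) = √801 ≈ 28.3
cos θ = (m·n)/(|m||n|) = -749/(27.68·28.3) ≈ -0.9562
θ = arccos(-0.9562) ≈ 163°

163°


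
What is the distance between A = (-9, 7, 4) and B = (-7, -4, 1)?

d = √[(x₂-x₁)² + (y₂-y₁)² + (z₂-z₁)²]
  = √[2² + (-11)² + (-3)²]
  = √[4 + 121 + 9]
  = √134
  ≈ 11.58

11.58


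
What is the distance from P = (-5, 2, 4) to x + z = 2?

distance = |a·x₀ + b·y₀ + c·z₀ - d| / √(a² + b² + c²)
  = |1·(-5) + 0·2 + 1·4 - 2| / √(1² + 0² + 1²)
  = |-5 + 0 + 4 - 2| / √(1 + 0 + 1)
  = |-3| / √2
  = 3 / 1.414
  ≈ 2.121

2.121


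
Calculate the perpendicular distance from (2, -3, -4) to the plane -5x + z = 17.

distance = |a·x₀ + b·y₀ + c·z₀ - d| / √(a² + b² + c²)
  = |(-5)·2 + 0·(-3) + 1·(-4) - 17| / √((-5)² + 0² + 1²)
  = |-10 + 0 - 4 - 17| / √(25 + 0 + 1)
  = |-31| / √26
  = 31 / 5.099
  ≈ 6.08

6.08


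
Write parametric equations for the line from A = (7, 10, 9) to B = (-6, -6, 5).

Direction vector d = B - A = (-6 - 7, -6 - 10, 5 - 9) = (-13, -16, -4)
Parametric form r = A + t·d:
x = 7 - 13t, y = 10 - 16t, z = 9 - 4t

x = 7 - 13t, y = 10 - 16t, z = 9 - 4t


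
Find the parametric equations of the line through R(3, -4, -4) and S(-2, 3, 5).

Direction vector d = S - R = (-2 - 3, 3 + 4, 5 + 4) = (-5, 7, 9)
Parametric form r = R + t·d:
x = 3 - 5t, y = -4 + 7t, z = -4 + 9t

x = 3 - 5t, y = -4 + 7t, z = -4 + 9t


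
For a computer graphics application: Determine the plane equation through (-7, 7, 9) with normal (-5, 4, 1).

The plane through P with normal n = (a, b, c) satisfies n·(r - P) = 0,
i.e. ax + by + cz = a·x₀ + b·y₀ + c·z₀.
d = (-5)·(-7) + 4·7 + 1·9
  = 35 + 28 + 9
  = 72
Equation: -5x + 4y + z = 72

-5x + 4y + z = 72


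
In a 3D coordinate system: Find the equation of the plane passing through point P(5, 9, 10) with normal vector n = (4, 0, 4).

The plane through P with normal n = (a, b, c) satisfies n·(r - P) = 0,
i.e. ax + by + cz = a·x₀ + b·y₀ + c·z₀.
d = 4·5 + 0·9 + 4·10
  = 20 + 0 + 40
  = 60
Equation: 4x + 4z = 60

4x + 4z = 60


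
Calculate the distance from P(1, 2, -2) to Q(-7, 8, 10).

d = √[(x₂-x₁)² + (y₂-y₁)² + (z₂-z₁)²]
  = √[(-8)² + 6² + 12²]
  = √[64 + 36 + 144]
  = √244
  ≈ 15.62

15.62


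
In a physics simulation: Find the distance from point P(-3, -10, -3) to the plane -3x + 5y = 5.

distance = |a·x₀ + b·y₀ + c·z₀ - d| / √(a² + b² + c²)
  = |(-3)·(-3) + 5·(-10) + 0·(-3) - 5| / √((-3)² + 5² + 0²)
  = |9 - 50 + 0 - 5| / √(9 + 25 + 0)
  = |-46| / √34
  = 46 / 5.831
  ≈ 7.889

7.889


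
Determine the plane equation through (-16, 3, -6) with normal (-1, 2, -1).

The plane through P with normal n = (a, b, c) satisfies n·(r - P) = 0,
i.e. ax + by + cz = a·x₀ + b·y₀ + c·z₀.
d = (-1)·(-16) + 2·3 + (-1)·(-6)
  = 16 + 6 + 6
  = 28
Equation: -x + 2y - z = 28

-x + 2y - z = 28


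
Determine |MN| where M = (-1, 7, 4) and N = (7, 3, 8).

d = √[(x₂-x₁)² + (y₂-y₁)² + (z₂-z₁)²]
  = √[8² + (-4)² + 4²]
  = √[64 + 16 + 16]
  = √96
  ≈ 9.798

9.798


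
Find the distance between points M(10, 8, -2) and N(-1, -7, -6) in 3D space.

d = √[(x₂-x₁)² + (y₂-y₁)² + (z₂-z₁)²]
  = √[(-11)² + (-15)² + (-4)²]
  = √[121 + 225 + 16]
  = √362
  ≈ 19.03

19.03


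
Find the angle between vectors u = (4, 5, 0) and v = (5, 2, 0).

u·v = 4·5 + 5·2 + 0·0 = 20 + 10 + 0 = 30
|u| = √(4² + 5² + 0²) = √41 ≈ 6.403
|v| = √(5² + 2² + 0²) = √29 ≈ 5.385
cos θ = (u·v)/(|u||v|) = 30/(6.403·5.385) ≈ 0.87
θ = arccos(0.87) ≈ 29.54°

29.54°


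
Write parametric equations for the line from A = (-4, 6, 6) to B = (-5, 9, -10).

Direction vector d = B - A = (-5 + 4, 9 - 6, -10 - 6) = (-1, 3, -16)
Parametric form r = A + t·d:
x = -4 - t, y = 6 + 3t, z = 6 - 16t

x = -4 - t, y = 6 + 3t, z = 6 - 16t


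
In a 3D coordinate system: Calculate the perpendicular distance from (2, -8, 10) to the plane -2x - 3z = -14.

distance = |a·x₀ + b·y₀ + c·z₀ - d| / √(a² + b² + c²)
  = |(-2)·2 + 0·(-8) + (-3)·10 - (-14)| / √((-2)² + 0² + (-3)²)
  = |-4 + 0 - 30 + 14| / √(4 + 0 + 9)
  = |-20| / √13
  = 20 / 3.606
  ≈ 5.547

5.547


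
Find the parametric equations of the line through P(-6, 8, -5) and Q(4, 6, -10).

Direction vector d = Q - P = (4 + 6, 6 - 8, -10 + 5) = (10, -2, -5)
Parametric form r = P + t·d:
x = -6 + 10t, y = 8 - 2t, z = -5 - 5t

x = -6 + 10t, y = 8 - 2t, z = -5 - 5t


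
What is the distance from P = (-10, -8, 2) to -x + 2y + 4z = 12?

distance = |a·x₀ + b·y₀ + c·z₀ - d| / √(a² + b² + c²)
  = |(-1)·(-10) + 2·(-8) + 4·2 - 12| / √((-1)² + 2² + 4²)
  = |10 - 16 + 8 - 12| / √(1 + 4 + 16)
  = |-10| / √21
  = 10 / 4.583
  ≈ 2.182

2.182


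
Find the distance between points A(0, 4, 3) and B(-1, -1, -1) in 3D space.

d = √[(x₂-x₁)² + (y₂-y₁)² + (z₂-z₁)²]
  = √[(-1)² + (-5)² + (-4)²]
  = √[1 + 25 + 16]
  = √42
  ≈ 6.481

6.481


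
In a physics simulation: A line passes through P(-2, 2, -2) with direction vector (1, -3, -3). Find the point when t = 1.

P(t) = P + t·d
  = (-2 + 1·1, 2 + (-3)·1, -2 + (-3)·1)
  = (-2 + 1, 2 - 3, -2 - 3)
  = (-1, -1, -5)

(-1, -1, -5)


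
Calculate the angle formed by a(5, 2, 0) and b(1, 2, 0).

a·b = 5·1 + 2·2 + 0·0 = 5 + 4 + 0 = 9
|a| = √(5² + 2² + 0²) = √29 ≈ 5.385
|b| = √(1² + 2² + 0²) = √5 ≈ 2.236
cos θ = (a·b)/(|a||b|) = 9/(5.385·2.236) ≈ 0.7474
θ = arccos(0.7474) ≈ 41.63°

41.63°


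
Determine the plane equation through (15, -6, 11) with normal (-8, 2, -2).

The plane through P with normal n = (a, b, c) satisfies n·(r - P) = 0,
i.e. ax + by + cz = a·x₀ + b·y₀ + c·z₀.
d = (-8)·15 + 2·(-6) + (-2)·11
  = -120 - 12 - 22
  = -154
Equation: -8x + 2y - 2z = -154

-8x + 2y - 2z = -154


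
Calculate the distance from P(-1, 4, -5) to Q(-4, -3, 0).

d = √[(x₂-x₁)² + (y₂-y₁)² + (z₂-z₁)²]
  = √[(-3)² + (-7)² + 5²]
  = √[9 + 49 + 25]
  = √83
  ≈ 9.11

9.11


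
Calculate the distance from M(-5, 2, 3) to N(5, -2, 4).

d = √[(x₂-x₁)² + (y₂-y₁)² + (z₂-z₁)²]
  = √[10² + (-4)² + 1²]
  = √[100 + 16 + 1]
  = √117
  ≈ 10.82

10.82


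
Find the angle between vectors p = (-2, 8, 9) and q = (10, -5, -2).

p·q = (-2)·10 + 8·(-5) + 9·(-2) = -20 - 40 - 18 = -78
|p| = √((-2)² + 8² + 9²) = √149 ≈ 12.21
|q| = √(10² + (-5)² + (-2)²) = √129 ≈ 11.36
cos θ = (p·q)/(|p||q|) = -78/(12.21·11.36) ≈ -0.5626
θ = arccos(-0.5626) ≈ 124.2°

124.2°
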